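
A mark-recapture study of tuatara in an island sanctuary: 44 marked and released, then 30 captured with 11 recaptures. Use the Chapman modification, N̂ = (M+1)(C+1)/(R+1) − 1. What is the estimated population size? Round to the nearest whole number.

N̂ = (44+1)(30+1)/(11+1) − 1 = 45·31/12 − 1
= 1395/12 − 1 ≈ 116.2 − 1 ≈ 115.2 → 115

N ≈ 115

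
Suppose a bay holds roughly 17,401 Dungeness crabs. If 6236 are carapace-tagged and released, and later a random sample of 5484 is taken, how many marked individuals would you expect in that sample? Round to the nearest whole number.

The marked fraction of the population is 6236/17401, so in a sample of 5484 expect C·(M/N) marked.
E[R] = 6236 × 5484 / 17401 = 34198224 / 17401 ≈ 1965.3 → 1965

expected recaptures ≈ 1965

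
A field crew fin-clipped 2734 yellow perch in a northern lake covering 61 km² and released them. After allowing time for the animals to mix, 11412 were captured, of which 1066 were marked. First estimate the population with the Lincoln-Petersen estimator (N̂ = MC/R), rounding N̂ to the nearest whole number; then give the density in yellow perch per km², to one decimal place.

density ≈ 479.8 yellow perch per km²

N̂ = 2734·11412/1066 = 31200408/1066 ≈ 29268.7 → 29269
Density = N̂ / area = 29269 / 61 ≈ 479.82 → 479.8 per km²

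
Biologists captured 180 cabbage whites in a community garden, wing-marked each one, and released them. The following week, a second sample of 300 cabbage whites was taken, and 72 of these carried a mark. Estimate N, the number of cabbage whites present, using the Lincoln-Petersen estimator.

N = (180 × 300) / 72 = 54000 / 72 = 750

N = 750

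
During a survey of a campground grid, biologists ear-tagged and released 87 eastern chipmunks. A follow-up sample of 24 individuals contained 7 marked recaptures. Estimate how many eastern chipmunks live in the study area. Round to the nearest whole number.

N ≈ 298

N = (87 × 24) / 7 = 2088 / 7 ≈ 298.3 → 298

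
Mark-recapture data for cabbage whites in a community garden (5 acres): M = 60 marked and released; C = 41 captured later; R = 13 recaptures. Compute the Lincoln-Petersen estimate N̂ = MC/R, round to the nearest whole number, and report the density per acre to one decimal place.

N̂ = 60·41/13 = 2460/13 ≈ 189.2 → 189
Density = N̂ / area = 189 / 5 ≈ 37.80 → 37.8 per acre

density ≈ 37.8 cabbage whites per acre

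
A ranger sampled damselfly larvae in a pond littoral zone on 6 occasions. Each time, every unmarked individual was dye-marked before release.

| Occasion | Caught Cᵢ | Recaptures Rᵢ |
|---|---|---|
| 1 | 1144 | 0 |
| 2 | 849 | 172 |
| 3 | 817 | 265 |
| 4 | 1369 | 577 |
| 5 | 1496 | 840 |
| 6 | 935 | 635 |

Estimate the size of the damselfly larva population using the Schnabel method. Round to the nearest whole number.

Marked at large before each occasion: Mᵢ = Σⱼ<ᵢ (Cⱼ − Rⱼ) → M1=0, M2=1144, M3=1821, M4=2373, M5=3165, M6=3821
Σ MᵢCᵢ = 0·1144 + 1144·849 + 1821·817 + 2373·1369 + 3165·1496 + 3821·935 = 0 + 971256 + 1487757 + 3248637 + 4734840 + 3572635 = 14015125
Σ Rᵢ = 0 + 172 + 265 + 577 + 840 + 635 = 2489
N̂ = 14015125 / 2489 ≈ 5630.8 → 5631

N ≈ 5631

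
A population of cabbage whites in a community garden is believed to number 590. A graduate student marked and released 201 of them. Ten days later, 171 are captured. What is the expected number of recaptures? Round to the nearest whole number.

expected recaptures ≈ 58

The marked fraction of the population is 201/590, so in a sample of 171 expect C·(M/N) marked.
E[R] = 201 × 171 / 590 = 34371 / 590 ≈ 58.3 → 58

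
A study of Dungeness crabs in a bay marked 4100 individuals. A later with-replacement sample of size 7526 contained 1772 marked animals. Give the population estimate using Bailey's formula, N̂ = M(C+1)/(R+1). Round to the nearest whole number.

N ≈ 17,406

N̂ = 4100·(7526+1)/(1772+1) = 4100·7527/1773 = 30860700/1773 ≈ 17405.9 → 17406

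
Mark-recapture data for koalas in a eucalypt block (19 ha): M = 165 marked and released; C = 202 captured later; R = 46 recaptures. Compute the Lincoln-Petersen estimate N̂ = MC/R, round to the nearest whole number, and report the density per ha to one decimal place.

density ≈ 38.2 koalas per ha

N̂ = 165·202/46 = 33330/46 ≈ 724.6 → 725
Density = N̂ / area = 725 / 19 ≈ 38.16 → 38.2 per ha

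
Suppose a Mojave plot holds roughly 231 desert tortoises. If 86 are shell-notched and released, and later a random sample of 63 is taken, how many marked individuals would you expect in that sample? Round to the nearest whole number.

The marked fraction of the population is 86/231, so in a sample of 63 expect C·(M/N) marked.
E[R] = 86 × 63 / 231 = 5418 / 231 ≈ 23.45 → 23

expected recaptures ≈ 23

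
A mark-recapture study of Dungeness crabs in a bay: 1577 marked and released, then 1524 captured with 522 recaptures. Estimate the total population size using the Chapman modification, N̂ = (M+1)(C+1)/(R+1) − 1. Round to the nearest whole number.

N ≈ 4600

N̂ = (1577+1)(1524+1)/(522+1) − 1 = 1578·1525/523 − 1
= 2406450/523 − 1 ≈ 4601.2 − 1 ≈ 4600.2 → 4600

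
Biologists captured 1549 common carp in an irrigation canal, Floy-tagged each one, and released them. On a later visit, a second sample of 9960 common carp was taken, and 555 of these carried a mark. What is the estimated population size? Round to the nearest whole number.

N = (1549 × 9960) / 555 = 15428040 / 555 ≈ 27798.3 → 27798

N ≈ 27,798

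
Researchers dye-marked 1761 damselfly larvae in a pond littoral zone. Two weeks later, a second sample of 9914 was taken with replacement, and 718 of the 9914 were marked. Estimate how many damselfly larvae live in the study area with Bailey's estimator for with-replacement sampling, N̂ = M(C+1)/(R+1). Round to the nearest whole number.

N ≈ 24,284

N̂ = 1761·(9914+1)/(718+1) = 1761·9915/719 = 17460315/719 ≈ 24284.2 → 24284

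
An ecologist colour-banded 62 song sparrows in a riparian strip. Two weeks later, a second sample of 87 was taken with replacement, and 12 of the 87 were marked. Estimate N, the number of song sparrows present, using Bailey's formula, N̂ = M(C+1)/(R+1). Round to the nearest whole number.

N̂ = 62·(87+1)/(12+1) = 62·88/13 = 5456/13 ≈ 419.7 → 420

N ≈ 420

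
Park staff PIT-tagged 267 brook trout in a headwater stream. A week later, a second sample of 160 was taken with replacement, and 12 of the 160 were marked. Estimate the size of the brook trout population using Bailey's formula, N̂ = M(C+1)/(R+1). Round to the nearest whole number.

N̂ = 267·(160+1)/(12+1) = 267·161/13 = 42987/13 ≈ 3306.7 → 3307

N ≈ 3307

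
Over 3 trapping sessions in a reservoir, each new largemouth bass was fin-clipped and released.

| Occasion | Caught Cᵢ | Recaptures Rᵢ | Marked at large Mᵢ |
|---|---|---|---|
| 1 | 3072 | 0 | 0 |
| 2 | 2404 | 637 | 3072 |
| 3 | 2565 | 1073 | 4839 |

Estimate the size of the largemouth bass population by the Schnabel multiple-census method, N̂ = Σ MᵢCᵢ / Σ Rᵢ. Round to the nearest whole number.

N ≈ 11,577

Σ MᵢCᵢ = 0·3072 + 3072·2404 + 4839·2565 = 0 + 7385088 + 12412035 = 19797123
Σ Rᵢ = 0 + 637 + 1073 = 1710
N̂ = 19797123 / 1710 ≈ 11577.3 → 11577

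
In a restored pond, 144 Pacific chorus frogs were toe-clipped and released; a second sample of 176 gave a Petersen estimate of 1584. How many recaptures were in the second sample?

R = 16

From N = M·C/R: R = M·C / N = 144·176 / 1584 = 25344 / 1584 = 16.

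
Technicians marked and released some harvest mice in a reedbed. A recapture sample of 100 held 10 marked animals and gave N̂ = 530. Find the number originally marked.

From N = M·C/R: M = N·R / C = 530·10 / 100 = 5300 / 100 = 53.

M = 53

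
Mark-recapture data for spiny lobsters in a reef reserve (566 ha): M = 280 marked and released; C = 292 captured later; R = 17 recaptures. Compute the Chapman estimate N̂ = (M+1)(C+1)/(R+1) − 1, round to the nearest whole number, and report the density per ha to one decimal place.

N̂ = 281·293/18 − 1 = 82333/18 − 1 ≈ 4573.1 → 4573
Density = N̂ / area = 4573 / 566 ≈ 8.08 → 8.1 per ha

density ≈ 8.1 spiny lobsters per ha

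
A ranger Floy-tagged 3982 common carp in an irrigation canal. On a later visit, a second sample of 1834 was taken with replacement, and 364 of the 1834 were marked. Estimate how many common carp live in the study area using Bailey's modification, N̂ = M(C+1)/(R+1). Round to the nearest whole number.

N ≈ 20,019

N̂ = 3982·(1834+1)/(364+1) = 3982·1835/365 = 7306970/365 ≈ 20019.1 → 20019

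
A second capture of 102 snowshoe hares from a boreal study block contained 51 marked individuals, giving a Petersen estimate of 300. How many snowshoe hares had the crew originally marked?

M = 150

From N = M·C/R: M = N·R / C = 300·51 / 102 = 15300 / 102 = 150.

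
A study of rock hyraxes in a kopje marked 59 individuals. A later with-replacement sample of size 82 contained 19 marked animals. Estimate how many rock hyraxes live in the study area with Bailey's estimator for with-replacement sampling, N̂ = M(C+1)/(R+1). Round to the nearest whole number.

N̂ = 59·(82+1)/(19+1) = 59·83/20 = 4897/20 ≈ 244.8 → 245

N ≈ 245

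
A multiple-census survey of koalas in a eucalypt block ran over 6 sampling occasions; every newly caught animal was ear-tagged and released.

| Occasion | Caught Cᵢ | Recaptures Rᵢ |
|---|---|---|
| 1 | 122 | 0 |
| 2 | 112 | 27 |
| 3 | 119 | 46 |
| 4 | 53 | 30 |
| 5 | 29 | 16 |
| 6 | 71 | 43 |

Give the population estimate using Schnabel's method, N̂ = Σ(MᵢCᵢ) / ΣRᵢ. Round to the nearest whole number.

N ≈ 521

Marked at large before each occasion: Mᵢ = Σⱼ<ᵢ (Cⱼ − Rⱼ) → M1=0, M2=122, M3=207, M4=280, M5=303, M6=316
Σ MᵢCᵢ = 0·122 + 122·112 + 207·119 + 280·53 + 303·29 + 316·71 = 0 + 13664 + 24633 + 14840 + 8787 + 22436 = 84360
Σ Rᵢ = 0 + 27 + 46 + 30 + 16 + 43 = 162
N̂ = 84360 / 162 ≈ 520.7 → 521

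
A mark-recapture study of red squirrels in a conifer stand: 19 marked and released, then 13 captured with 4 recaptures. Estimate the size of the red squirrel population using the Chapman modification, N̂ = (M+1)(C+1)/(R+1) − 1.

N = 55

N̂ = (19+1)(13+1)/(4+1) − 1 = 20·14/5 − 1
= 280/5 − 1 = 56 − 1 = 55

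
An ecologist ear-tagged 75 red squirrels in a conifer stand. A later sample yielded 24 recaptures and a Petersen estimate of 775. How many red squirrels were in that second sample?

From N = M·C/R: C = N·R / M = 775·24 / 75 = 18600 / 75 = 248.

C = 248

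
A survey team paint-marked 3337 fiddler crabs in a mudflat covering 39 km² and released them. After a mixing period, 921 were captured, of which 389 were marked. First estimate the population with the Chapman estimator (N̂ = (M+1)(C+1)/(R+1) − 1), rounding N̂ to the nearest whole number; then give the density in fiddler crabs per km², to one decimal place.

N̂ = 3338·922/390 − 1 = 3077636/390 − 1 ≈ 7890.4 → 7890
Density = N̂ / area = 7890 / 39 ≈ 202.31 → 202.3 per km²

density ≈ 202.3 fiddler crabs per km²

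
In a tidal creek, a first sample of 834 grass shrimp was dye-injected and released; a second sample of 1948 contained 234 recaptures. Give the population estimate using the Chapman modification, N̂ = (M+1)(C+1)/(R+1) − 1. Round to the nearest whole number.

N̂ = (834+1)(1948+1)/(234+1) − 1 = 835·1949/235 − 1
= 1627415/235 − 1 ≈ 6925.2 − 1 ≈ 6924.2 → 6924

N ≈ 6924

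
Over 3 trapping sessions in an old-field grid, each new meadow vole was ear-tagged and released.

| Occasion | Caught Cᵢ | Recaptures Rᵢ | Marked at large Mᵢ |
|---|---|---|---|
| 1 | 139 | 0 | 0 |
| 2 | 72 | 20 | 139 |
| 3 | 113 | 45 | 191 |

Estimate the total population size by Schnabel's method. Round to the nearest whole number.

Σ MᵢCᵢ = 0·139 + 139·72 + 191·113 = 0 + 10008 + 21583 = 31591
Σ Rᵢ = 0 + 20 + 45 = 65
N̂ = 31591 / 65 ≈ 486.0 → 486

N ≈ 486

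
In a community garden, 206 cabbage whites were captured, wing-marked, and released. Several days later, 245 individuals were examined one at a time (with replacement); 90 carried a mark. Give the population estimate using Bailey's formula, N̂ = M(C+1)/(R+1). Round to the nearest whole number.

N ≈ 557

N̂ = 206·(245+1)/(90+1) = 206·246/91 = 50676/91 ≈ 556.9 → 557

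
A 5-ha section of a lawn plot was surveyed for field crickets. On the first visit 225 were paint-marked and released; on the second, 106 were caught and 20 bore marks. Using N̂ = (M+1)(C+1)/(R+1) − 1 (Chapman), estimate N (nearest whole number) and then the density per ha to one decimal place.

density ≈ 230.2 field crickets per ha

N̂ = 226·107/21 − 1 = 24182/21 − 1 ≈ 1150.5 → 1151
Density = N̂ / area = 1151 / 5 ≈ 230.20 → 230.2 per ha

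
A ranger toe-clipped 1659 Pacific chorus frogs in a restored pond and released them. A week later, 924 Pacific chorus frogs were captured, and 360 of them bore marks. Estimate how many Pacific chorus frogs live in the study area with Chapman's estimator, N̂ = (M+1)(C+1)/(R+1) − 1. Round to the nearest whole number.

N ≈ 4252

N̂ = (1659+1)(924+1)/(360+1) − 1 = 1660·925/361 − 1
= 1535500/361 − 1 ≈ 4253.46 − 1 ≈ 4252.46 → 4252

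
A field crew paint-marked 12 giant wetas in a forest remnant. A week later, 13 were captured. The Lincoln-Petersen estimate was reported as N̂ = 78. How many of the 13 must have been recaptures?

R = 2

From N = M·C/R: R = M·C / N = 12·13 / 78 = 156 / 78 = 2.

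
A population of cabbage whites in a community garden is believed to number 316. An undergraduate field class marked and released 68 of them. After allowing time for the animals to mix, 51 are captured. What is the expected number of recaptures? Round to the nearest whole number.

expected recaptures ≈ 11

Expected recaptures E[R] = M·C / N.
E[R] = 68 × 51 / 316 = 3468 / 316 ≈ 11.0 → 11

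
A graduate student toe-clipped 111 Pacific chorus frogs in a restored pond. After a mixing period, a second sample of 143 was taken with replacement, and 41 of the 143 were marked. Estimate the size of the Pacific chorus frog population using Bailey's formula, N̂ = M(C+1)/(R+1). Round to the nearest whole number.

N ≈ 381

N̂ = 111·(143+1)/(41+1) = 111·144/42 = 15984/42 ≈ 380.6 → 381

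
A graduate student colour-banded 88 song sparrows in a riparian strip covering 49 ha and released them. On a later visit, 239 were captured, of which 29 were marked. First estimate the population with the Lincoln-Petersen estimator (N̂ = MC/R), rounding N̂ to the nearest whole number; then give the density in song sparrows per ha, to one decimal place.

density ≈ 14.8 song sparrows per ha

N̂ = 88·239/29 = 21032/29 ≈ 725.2 → 725
Density = N̂ / area = 725 / 49 ≈ 14.80 → 14.8 per ha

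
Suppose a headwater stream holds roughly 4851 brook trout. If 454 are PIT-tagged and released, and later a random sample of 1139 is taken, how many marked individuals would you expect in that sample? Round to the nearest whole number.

expected recaptures ≈ 107

Expected recaptures E[R] = M·C / N.
E[R] = 454 × 1139 / 4851 = 517106 / 4851 ≈ 106.6 → 107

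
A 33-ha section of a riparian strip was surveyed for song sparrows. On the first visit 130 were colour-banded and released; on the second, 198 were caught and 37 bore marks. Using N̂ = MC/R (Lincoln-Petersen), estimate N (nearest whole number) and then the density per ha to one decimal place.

density ≈ 21.1 song sparrows per ha

N̂ = 130·198/37 = 25740/37 ≈ 695.7 → 696
Density = N̂ / area = 696 / 33 ≈ 21.09 → 21.1 per ha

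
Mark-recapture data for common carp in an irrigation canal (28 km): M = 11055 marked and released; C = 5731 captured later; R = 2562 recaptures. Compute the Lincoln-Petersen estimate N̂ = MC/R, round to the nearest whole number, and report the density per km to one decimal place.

N̂ = 11055·5731/2562 = 63356205/2562 ≈ 24729.2 → 24729
Density = N̂ / area = 24729 / 28 ≈ 883.18 → 883.2 per km

density ≈ 883.2 common carp per km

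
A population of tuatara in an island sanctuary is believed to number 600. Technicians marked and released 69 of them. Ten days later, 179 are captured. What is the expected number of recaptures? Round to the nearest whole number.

expected recaptures ≈ 21

Expected recaptures E[R] = M·C / N.
E[R] = 69 × 179 / 600 = 12351 / 600 ≈ 20.6 → 21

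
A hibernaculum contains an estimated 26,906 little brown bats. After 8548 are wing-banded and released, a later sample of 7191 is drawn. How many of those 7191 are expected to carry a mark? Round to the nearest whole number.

The marked fraction of the population is 8548/26906, so in a sample of 7191 expect C·(M/N) marked.
E[R] = 8548 × 7191 / 26906 = 61468668 / 26906 ≈ 2284.6 → 2285

expected recaptures ≈ 2285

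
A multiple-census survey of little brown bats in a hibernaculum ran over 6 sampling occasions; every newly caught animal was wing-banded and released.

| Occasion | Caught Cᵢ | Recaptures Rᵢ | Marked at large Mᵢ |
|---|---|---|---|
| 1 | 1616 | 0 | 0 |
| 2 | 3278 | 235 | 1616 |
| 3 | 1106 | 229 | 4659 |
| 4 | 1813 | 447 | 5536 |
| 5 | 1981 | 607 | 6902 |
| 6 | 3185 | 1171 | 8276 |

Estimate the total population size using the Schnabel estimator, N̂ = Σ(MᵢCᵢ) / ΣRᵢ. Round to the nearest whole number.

Σ MᵢCᵢ = 0·1616 + 1616·3278 + 4659·1106 + 5536·1813 + 6902·1981 + 8276·3185 = 0 + 5297248 + 5152854 + 10036768 + 13672862 + 26359060 = 60518792
Σ Rᵢ = 0 + 235 + 229 + 447 + 607 + 1171 = 2689
N̂ = 60518792 / 2689 ≈ 22506.1 → 22506

N ≈ 22,506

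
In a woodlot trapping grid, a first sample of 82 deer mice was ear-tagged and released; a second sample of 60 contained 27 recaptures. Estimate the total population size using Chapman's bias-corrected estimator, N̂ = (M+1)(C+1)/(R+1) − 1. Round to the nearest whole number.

N̂ = (82+1)(60+1)/(27+1) − 1 = 83·61/28 − 1
= 5063/28 − 1 ≈ 180.8 − 1 ≈ 179.8 → 180

N ≈ 180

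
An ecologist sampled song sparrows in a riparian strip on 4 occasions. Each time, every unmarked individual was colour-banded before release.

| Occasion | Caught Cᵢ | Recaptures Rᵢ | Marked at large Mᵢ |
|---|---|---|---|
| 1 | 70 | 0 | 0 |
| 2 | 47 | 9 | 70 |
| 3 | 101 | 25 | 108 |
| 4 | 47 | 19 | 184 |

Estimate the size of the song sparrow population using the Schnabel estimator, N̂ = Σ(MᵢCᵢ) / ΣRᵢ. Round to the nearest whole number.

N ≈ 431

Σ MᵢCᵢ = 0·70 + 70·47 + 108·101 + 184·47 = 0 + 3290 + 10908 + 8648 = 22846
Σ Rᵢ = 0 + 9 + 25 + 19 = 53
N̂ = 22846 / 53 ≈ 431.1 → 431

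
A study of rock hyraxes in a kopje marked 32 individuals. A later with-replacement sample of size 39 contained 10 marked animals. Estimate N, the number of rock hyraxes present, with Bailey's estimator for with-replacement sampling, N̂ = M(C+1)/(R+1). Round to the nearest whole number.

N̂ = 32·(39+1)/(10+1) = 32·40/11 = 1280/11 ≈ 116.4 → 116

N ≈ 116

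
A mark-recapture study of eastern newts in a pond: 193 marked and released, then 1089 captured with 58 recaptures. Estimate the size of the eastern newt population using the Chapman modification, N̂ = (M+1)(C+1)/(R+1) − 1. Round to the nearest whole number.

N ≈ 3583

N̂ = (193+1)(1089+1)/(58+1) − 1 = 194·1090/59 − 1
= 211460/59 − 1 ≈ 3584.1 − 1 ≈ 3583.1 → 3583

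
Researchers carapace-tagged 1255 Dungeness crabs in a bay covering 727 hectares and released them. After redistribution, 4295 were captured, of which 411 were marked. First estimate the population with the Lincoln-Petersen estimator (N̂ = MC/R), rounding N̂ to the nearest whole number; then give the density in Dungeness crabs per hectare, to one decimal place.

density ≈ 18.0 Dungeness crabs per hectare

N̂ = 1255·4295/411 = 5390225/411 ≈ 13114.9 → 13115
Density = N̂ / area = 13115 / 727 ≈ 18.04 → 18.0 per hectare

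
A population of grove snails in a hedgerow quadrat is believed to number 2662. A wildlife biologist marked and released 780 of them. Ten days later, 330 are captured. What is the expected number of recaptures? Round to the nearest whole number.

expected recaptures ≈ 97

Expected recaptures E[R] = M·C / N.
E[R] = 780 × 330 / 2662 = 257400 / 2662 ≈ 96.7 → 97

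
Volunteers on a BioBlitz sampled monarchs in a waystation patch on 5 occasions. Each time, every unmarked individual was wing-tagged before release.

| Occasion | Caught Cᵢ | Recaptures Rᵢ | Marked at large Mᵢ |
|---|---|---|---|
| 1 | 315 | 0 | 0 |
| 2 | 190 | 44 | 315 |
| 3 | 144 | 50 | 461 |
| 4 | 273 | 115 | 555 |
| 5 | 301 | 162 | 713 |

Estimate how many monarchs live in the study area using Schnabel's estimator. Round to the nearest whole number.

N ≈ 1327

Σ MᵢCᵢ = 0·315 + 315·190 + 461·144 + 555·273 + 713·301 = 0 + 59850 + 66384 + 151515 + 214613 = 492362
Σ Rᵢ = 0 + 44 + 50 + 115 + 162 = 371
N̂ = 492362 / 371 ≈ 1327.1 → 1327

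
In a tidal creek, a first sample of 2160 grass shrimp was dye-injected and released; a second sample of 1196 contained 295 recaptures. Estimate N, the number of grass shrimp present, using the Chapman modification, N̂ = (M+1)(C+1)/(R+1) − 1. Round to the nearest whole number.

N ≈ 8738

N̂ = (2160+1)(1196+1)/(295+1) − 1 = 2161·1197/296 − 1
= 2586717/296 − 1 ≈ 8738.9 − 1 ≈ 8737.9 → 8738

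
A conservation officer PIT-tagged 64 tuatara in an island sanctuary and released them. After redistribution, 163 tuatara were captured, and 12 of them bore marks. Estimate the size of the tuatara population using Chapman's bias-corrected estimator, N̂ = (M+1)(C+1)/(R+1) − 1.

N̂ = (64+1)(163+1)/(12+1) − 1 = 65·164/13 − 1
= 10660/13 − 1 = 820 − 1 = 819

N = 819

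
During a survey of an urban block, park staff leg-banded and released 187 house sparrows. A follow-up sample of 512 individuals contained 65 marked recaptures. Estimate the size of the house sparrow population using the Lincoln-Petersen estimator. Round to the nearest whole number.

If marked individuals mix randomly, R/C ≈ M/N, giving N ≈ M·C/R.
N = (187 × 512) / 65 = 95744 / 65 ≈ 1473.0 → 1473

N ≈ 1473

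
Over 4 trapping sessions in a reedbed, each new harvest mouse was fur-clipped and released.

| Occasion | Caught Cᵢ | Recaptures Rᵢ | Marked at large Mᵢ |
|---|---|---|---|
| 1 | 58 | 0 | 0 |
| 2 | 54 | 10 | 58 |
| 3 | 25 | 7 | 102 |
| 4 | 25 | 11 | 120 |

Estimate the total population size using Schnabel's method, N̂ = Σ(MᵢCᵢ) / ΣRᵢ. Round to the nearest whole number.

Σ MᵢCᵢ = 0·58 + 58·54 + 102·25 + 120·25 = 0 + 3132 + 2550 + 3000 = 8682
Σ Rᵢ = 0 + 10 + 7 + 11 = 28
N̂ = 8682 / 28 ≈ 310.1 → 310

N ≈ 310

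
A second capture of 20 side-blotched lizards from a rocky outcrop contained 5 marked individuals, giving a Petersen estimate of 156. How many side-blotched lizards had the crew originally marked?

M = 39

From N = M·C/R: M = N·R / C = 156·5 / 20 = 780 / 20 = 39.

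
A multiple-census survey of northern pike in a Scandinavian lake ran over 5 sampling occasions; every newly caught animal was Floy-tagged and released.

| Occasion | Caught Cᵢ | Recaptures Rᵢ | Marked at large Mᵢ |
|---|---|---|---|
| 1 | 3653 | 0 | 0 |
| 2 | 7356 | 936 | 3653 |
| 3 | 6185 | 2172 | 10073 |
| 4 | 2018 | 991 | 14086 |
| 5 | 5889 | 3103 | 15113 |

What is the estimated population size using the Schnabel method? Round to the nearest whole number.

N ≈ 28,686

Σ MᵢCᵢ = 0·3653 + 3653·7356 + 10073·6185 + 14086·2018 + 15113·5889 = 0 + 26871468 + 62301505 + 28425548 + 89000457 = 206598978
Σ Rᵢ = 0 + 936 + 2172 + 991 + 3103 = 7202
N̂ = 206598978 / 7202 ≈ 28686.3 → 28686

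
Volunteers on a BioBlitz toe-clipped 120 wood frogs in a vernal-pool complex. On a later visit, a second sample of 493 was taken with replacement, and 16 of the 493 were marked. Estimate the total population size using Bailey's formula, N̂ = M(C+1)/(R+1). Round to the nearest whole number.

N̂ = 120·(493+1)/(16+1) = 120·494/17 = 59280/17 ≈ 3487.1 → 3487

N ≈ 3487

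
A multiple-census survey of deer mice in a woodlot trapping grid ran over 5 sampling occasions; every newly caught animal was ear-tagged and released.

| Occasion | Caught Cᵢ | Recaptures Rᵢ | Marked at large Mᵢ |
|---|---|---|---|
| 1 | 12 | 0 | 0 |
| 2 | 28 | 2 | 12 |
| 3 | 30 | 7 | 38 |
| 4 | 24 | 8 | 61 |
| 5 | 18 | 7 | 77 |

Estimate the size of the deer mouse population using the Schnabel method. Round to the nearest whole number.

N ≈ 180

Σ MᵢCᵢ = 0·12 + 12·28 + 38·30 + 61·24 + 77·18 = 0 + 336 + 1140 + 1464 + 1386 = 4326
Σ Rᵢ = 0 + 2 + 7 + 8 + 7 = 24
N̂ = 4326 / 24 ≈ 180.2 → 180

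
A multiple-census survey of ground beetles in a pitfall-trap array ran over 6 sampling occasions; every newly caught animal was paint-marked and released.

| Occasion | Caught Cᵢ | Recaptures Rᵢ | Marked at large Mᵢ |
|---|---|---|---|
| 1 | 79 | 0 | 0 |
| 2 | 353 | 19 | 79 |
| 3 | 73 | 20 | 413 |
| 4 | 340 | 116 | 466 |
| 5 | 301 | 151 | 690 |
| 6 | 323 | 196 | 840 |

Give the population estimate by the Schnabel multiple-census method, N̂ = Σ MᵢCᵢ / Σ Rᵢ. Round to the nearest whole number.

N ≈ 1385

Σ MᵢCᵢ = 0·79 + 79·353 + 413·73 + 466·340 + 690·301 + 840·323 = 0 + 27887 + 30149 + 158440 + 207690 + 271320 = 695486
Σ Rᵢ = 0 + 19 + 20 + 116 + 151 + 196 = 502
N̂ = 695486 / 502 ≈ 1385.4 → 1385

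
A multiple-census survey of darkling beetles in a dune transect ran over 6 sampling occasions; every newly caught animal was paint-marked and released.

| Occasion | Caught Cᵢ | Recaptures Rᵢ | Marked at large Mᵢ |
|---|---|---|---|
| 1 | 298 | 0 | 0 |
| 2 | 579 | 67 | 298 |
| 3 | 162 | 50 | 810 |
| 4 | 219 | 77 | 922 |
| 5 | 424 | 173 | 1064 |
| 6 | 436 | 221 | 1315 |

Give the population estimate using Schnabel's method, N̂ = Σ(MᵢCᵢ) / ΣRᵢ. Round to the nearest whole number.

N ≈ 2602

Σ MᵢCᵢ = 0·298 + 298·579 + 810·162 + 922·219 + 1064·424 + 1315·436 = 0 + 172542 + 131220 + 201918 + 451136 + 573340 = 1530156
Σ Rᵢ = 0 + 67 + 50 + 77 + 173 + 221 = 588
N̂ = 1530156 / 588 ≈ 2602.3 → 2602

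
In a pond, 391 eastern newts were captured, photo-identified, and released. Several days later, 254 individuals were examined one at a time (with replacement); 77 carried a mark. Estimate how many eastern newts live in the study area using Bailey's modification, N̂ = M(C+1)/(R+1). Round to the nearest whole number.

N̂ = 391·(254+1)/(77+1) = 391·255/78 = 99705/78 ≈ 1278.3 → 1278

N ≈ 1278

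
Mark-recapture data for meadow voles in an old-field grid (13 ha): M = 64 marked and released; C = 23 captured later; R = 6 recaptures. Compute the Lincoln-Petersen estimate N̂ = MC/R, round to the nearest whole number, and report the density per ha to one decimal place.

N̂ = 64·23/6 = 1472/6 ≈ 245.3 → 245
Density = N̂ / area = 245 / 13 ≈ 18.846 → 18.8 per ha

density ≈ 18.8 meadow voles per ha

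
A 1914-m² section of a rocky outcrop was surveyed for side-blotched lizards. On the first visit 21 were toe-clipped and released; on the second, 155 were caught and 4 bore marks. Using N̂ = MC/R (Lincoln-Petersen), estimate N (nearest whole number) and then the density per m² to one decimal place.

density ≈ 0.4 side-blotched lizards per m²

N̂ = 21·155/4 = 3255/4 ≈ 813.8 → 814
Density = N̂ / area = 814 / 1914 ≈ 0.43 → 0.4 per m²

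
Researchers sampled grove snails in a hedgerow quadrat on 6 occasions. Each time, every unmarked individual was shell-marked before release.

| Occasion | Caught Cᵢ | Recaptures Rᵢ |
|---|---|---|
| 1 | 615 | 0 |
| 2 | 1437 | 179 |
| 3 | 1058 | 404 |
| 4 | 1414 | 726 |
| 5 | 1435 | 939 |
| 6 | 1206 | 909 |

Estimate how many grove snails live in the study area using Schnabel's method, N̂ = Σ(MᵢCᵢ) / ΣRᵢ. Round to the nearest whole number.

Marked at large before each occasion: Mᵢ = Σⱼ<ᵢ (Cⱼ − Rⱼ) → M1=0, M2=615, M3=1873, M4=2527, M5=3215, M6=3711
Σ MᵢCᵢ = 0·615 + 615·1437 + 1873·1058 + 2527·1414 + 3215·1435 + 3711·1206 = 0 + 883755 + 1981634 + 3573178 + 4613525 + 4475466 = 15527558
Σ Rᵢ = 0 + 179 + 404 + 726 + 939 + 909 = 3157
N̂ = 15527558 / 3157 ≈ 4918.45 → 4918

N ≈ 4918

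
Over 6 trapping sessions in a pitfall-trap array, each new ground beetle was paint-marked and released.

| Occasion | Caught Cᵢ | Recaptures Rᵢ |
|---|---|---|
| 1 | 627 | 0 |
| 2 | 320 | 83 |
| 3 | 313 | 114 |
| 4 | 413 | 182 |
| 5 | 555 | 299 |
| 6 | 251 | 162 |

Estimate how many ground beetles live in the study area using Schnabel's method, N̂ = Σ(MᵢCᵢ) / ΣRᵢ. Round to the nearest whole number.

Marked at large before each occasion: Mᵢ = Σⱼ<ᵢ (Cⱼ − Rⱼ) → M1=0, M2=627, M3=864, M4=1063, M5=1294, M6=1550
Σ MᵢCᵢ = 0·627 + 627·320 + 864·313 + 1063·413 + 1294·555 + 1550·251 = 0 + 200640 + 270432 + 439019 + 718170 + 389050 = 2017311
Σ Rᵢ = 0 + 83 + 114 + 182 + 299 + 162 = 840
N̂ = 2017311 / 840 ≈ 2401.6 → 2402

N ≈ 2402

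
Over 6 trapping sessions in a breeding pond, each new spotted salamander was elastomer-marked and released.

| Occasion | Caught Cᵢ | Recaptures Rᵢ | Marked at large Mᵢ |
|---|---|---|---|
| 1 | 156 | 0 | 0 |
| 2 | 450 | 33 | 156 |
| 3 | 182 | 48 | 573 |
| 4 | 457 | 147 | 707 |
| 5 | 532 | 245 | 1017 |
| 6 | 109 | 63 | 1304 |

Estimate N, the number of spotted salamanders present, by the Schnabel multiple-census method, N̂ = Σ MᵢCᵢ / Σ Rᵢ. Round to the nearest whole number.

Σ MᵢCᵢ = 0·156 + 156·450 + 573·182 + 707·457 + 1017·532 + 1304·109 = 0 + 70200 + 104286 + 323099 + 541044 + 142136 = 1180765
Σ Rᵢ = 0 + 33 + 48 + 147 + 245 + 63 = 536
N̂ = 1180765 / 536 ≈ 2202.9 → 2203

N ≈ 2203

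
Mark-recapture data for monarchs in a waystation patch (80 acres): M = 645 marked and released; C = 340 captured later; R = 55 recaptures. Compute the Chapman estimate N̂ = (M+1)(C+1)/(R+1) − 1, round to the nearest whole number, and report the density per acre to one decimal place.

N̂ = 646·341/56 − 1 = 220286/56 − 1 ≈ 3932.7 → 3933
Density = N̂ / area = 3933 / 80 ≈ 49.16 → 49.2 per acre

density ≈ 49.2 monarchs per acre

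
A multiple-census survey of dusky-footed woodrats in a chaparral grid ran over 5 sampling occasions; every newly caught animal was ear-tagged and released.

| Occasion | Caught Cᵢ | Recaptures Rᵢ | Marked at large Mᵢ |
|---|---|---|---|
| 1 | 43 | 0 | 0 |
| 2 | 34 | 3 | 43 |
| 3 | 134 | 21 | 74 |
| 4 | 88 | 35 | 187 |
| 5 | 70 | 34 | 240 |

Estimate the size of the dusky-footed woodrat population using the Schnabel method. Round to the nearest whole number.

N ≈ 480

Σ MᵢCᵢ = 0·43 + 43·34 + 74·134 + 187·88 + 240·70 = 0 + 1462 + 9916 + 16456 + 16800 = 44634
Σ Rᵢ = 0 + 3 + 21 + 35 + 34 = 93
N̂ = 44634 / 93 ≈ 479.9 → 480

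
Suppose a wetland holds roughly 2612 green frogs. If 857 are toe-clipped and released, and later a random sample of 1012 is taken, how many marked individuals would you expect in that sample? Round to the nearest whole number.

expected recaptures ≈ 332

The marked fraction of the population is 857/2612, so in a sample of 1012 expect C·(M/N) marked.
E[R] = 857 × 1012 / 2612 = 867284 / 2612 ≈ 332.0 → 332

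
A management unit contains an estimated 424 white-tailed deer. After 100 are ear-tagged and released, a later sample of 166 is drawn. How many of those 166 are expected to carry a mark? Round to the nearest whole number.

Expected recaptures E[R] = M·C / N.
E[R] = 100 × 166 / 424 = 16600 / 424 ≈ 39.2 → 39

expected recaptures ≈ 39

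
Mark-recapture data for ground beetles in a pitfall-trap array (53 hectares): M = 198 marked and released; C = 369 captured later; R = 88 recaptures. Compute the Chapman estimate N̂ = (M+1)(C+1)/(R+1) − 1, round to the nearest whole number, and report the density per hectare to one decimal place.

N̂ = 199·370/89 − 1 = 73630/89 − 1 ≈ 826.3 → 826
Density = N̂ / area = 826 / 53 ≈ 15.58 → 15.6 per hectare

density ≈ 15.6 ground beetles per hectare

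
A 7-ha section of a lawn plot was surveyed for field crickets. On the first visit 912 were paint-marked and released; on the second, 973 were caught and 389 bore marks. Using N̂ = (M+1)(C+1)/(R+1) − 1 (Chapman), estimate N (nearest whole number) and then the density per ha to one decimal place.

N̂ = 913·974/390 − 1 = 889262/390 − 1 ≈ 2279.2 → 2279
Density = N̂ / area = 2279 / 7 ≈ 325.57 → 325.6 per ha

density ≈ 325.6 field crickets per ha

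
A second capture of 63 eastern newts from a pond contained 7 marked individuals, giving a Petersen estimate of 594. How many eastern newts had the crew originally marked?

M = 66

From N = M·C/R: M = N·R / C = 594·7 / 63 = 4158 / 63 = 66.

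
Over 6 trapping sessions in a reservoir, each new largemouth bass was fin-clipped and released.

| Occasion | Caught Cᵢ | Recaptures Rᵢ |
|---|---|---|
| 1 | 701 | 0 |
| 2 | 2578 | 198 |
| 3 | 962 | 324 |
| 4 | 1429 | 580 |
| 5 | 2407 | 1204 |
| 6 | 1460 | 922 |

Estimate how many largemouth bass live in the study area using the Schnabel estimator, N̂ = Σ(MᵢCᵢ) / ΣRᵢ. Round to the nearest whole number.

N ≈ 9141

Marked at large before each occasion: Mᵢ = Σⱼ<ᵢ (Cⱼ − Rⱼ) → M1=0, M2=701, M3=3081, M4=3719, M5=4568, M6=5771
Σ MᵢCᵢ = 0·701 + 701·2578 + 3081·962 + 3719·1429 + 4568·2407 + 5771·1460 = 0 + 1807178 + 2963922 + 5314451 + 10995176 + 8425660 = 29506387
Σ Rᵢ = 0 + 198 + 324 + 580 + 1204 + 922 = 3228
N̂ = 29506387 / 3228 ≈ 9140.8 → 9141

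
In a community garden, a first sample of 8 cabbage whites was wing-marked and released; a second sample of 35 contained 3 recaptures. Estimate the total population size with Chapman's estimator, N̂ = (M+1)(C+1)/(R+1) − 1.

N = 80

N̂ = (8+1)(35+1)/(3+1) − 1 = 9·36/4 − 1
= 324/4 − 1 = 81 − 1 = 80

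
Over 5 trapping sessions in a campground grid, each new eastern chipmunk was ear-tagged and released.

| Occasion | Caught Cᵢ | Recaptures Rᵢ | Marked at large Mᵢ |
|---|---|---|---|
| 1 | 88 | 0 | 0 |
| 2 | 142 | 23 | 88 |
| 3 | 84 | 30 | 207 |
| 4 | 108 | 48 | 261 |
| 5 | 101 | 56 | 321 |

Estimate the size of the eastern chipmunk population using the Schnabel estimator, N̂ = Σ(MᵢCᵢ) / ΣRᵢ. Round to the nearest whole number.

Σ MᵢCᵢ = 0·88 + 88·142 + 207·84 + 261·108 + 321·101 = 0 + 12496 + 17388 + 28188 + 32421 = 90493
Σ Rᵢ = 0 + 23 + 30 + 48 + 56 = 157
N̂ = 90493 / 157 ≈ 576.4 → 576

N ≈ 576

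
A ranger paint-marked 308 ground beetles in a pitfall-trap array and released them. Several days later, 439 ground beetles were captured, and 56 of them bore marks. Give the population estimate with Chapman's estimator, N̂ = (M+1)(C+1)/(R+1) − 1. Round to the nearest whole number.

N̂ = (308+1)(439+1)/(56+1) − 1 = 309·440/57 − 1
= 135960/57 − 1 ≈ 2385.3 − 1 ≈ 2384.3 → 2384

N ≈ 2384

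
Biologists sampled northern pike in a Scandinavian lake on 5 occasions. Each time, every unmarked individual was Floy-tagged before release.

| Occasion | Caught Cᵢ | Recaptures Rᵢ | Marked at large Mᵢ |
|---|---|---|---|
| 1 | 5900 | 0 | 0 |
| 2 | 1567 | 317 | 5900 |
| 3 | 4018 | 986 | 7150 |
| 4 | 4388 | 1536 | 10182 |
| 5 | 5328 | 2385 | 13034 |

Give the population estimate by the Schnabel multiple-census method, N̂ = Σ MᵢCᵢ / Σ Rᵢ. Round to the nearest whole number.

Σ MᵢCᵢ = 0·5900 + 5900·1567 + 7150·4018 + 10182·4388 + 13034·5328 = 0 + 9245300 + 28728700 + 44678616 + 69445152 = 152097768
Σ Rᵢ = 0 + 317 + 986 + 1536 + 2385 = 5224
N̂ = 152097768 / 5224 ≈ 29115.2 → 29115

N ≈ 29,115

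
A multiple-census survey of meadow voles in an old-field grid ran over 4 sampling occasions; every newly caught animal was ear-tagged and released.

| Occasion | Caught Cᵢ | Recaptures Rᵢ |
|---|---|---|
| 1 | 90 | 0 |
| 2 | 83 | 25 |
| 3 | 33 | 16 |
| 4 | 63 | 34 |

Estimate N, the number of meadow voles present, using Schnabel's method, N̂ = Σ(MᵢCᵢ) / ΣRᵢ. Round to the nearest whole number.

N ≈ 303

Marked at large before each occasion: Mᵢ = Σⱼ<ᵢ (Cⱼ − Rⱼ) → M1=0, M2=90, M3=148, M4=165
Σ MᵢCᵢ = 0·90 + 90·83 + 148·33 + 165·63 = 0 + 7470 + 4884 + 10395 = 22749
Σ Rᵢ = 0 + 25 + 16 + 34 = 75
N̂ = 22749 / 75 ≈ 303.3 → 303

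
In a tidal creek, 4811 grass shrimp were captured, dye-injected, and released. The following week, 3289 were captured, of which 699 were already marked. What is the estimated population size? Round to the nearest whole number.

N ≈ 22,637

The marked fraction in the recapture sample should equal the marked fraction in the population: 699/3289 = 4811/N.
N = (4811 × 3289) / 699 = 15823379 / 699 ≈ 22637.2 → 22637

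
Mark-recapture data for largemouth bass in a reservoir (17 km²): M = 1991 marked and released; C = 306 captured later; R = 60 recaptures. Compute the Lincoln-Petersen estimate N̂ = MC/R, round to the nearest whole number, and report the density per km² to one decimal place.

N̂ = 1991·306/60 = 609246/60 ≈ 10154.1 → 10154
Density = N̂ / area = 10154 / 17 ≈ 597.29 → 597.3 per km²

density ≈ 597.3 largemouth bass per km²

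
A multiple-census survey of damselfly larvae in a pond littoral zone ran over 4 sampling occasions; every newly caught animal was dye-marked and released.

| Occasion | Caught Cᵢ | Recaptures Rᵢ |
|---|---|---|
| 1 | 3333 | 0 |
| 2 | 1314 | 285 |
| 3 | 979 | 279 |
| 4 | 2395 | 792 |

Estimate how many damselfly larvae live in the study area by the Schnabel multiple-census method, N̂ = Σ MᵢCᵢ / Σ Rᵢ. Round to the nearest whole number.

Marked at large before each occasion: Mᵢ = Σⱼ<ᵢ (Cⱼ − Rⱼ) → M1=0, M2=3333, M3=4362, M4=5062
Σ MᵢCᵢ = 0·3333 + 3333·1314 + 4362·979 + 5062·2395 = 0 + 4379562 + 4270398 + 12123490 = 20773450
Σ Rᵢ = 0 + 285 + 279 + 792 = 1356
N̂ = 20773450 / 1356 ≈ 15319.7 → 15320

N ≈ 15,320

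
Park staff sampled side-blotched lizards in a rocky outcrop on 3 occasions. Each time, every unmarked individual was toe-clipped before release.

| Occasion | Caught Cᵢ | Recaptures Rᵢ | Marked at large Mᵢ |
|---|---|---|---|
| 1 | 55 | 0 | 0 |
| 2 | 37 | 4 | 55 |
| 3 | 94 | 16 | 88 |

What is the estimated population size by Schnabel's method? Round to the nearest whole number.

Σ MᵢCᵢ = 0·55 + 55·37 + 88·94 = 0 + 2035 + 8272 = 10307
Σ Rᵢ = 0 + 4 + 16 = 20
N̂ = 10307 / 20 ≈ 515.4 → 515

N ≈ 515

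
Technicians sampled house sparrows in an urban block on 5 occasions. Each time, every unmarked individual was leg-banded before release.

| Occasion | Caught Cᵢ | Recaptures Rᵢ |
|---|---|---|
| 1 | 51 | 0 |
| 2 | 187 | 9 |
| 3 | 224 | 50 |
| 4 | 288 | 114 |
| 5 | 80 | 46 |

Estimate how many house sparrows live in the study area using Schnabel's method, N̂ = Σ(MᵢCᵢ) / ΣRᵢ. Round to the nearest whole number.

Marked at large before each occasion: Mᵢ = Σⱼ<ᵢ (Cⱼ − Rⱼ) → M1=0, M2=51, M3=229, M4=403, M5=577
Σ MᵢCᵢ = 0·51 + 51·187 + 229·224 + 403·288 + 577·80 = 0 + 9537 + 51296 + 116064 + 46160 = 223057
Σ Rᵢ = 0 + 9 + 50 + 114 + 46 = 219
N̂ = 223057 / 219 ≈ 1018.5 → 1019

N ≈ 1019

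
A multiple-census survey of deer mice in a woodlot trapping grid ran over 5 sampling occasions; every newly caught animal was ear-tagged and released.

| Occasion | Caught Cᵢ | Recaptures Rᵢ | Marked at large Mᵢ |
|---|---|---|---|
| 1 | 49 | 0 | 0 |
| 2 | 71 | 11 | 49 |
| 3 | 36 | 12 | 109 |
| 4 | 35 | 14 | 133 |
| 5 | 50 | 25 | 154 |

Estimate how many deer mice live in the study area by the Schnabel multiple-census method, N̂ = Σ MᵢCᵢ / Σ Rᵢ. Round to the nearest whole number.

N ≈ 319

Σ MᵢCᵢ = 0·49 + 49·71 + 109·36 + 133·35 + 154·50 = 0 + 3479 + 3924 + 4655 + 7700 = 19758
Σ Rᵢ = 0 + 11 + 12 + 14 + 25 = 62
N̂ = 19758 / 62 ≈ 318.7 → 319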